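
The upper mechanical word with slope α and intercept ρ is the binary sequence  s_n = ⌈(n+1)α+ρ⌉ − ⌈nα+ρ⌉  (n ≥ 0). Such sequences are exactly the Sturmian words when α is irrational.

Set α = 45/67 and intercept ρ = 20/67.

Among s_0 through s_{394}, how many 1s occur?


265

#1s = Σ_{n=0}^{394} s_n = Σ_{n=0}^{394} (⌈(n+1)α+ρ⌉ − ⌈nα+ρ⌉)
the sum telescopes: every ⌈nα+ρ⌉ with 0 < n < 395 appears once with + and once with −, leaving ⌈395α+ρ⌉ − ⌈0·α+ρ⌉
395α + ρ = (395·45 + 20) / 67 = 17795/67
ρ = 20/67
⌈17795/67⌉ = 266,  ⌈20/67⌉ = 1
#1s = 266 − 1 = 265


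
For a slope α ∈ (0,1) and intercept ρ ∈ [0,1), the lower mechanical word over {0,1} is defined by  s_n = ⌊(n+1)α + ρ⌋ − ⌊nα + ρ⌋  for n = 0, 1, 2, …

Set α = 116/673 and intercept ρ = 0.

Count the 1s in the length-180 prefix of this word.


#1s = Σ_{n=0}^{179} s_n = Σ_{n=0}^{179} (⌊(n+1)α+ρ⌋ − ⌊nα+ρ⌋)
the sum telescopes: every ⌊nα+ρ⌋ with 0 < n < 180 appears once with + and once with −, leaving ⌊180α+ρ⌋ − ⌊0·α+ρ⌋
180α + ρ = (180·116) / 673 = 20880/673
ρ = 0/673
⌊20880/673⌋ = 31,  ⌊0/673⌋ = 0
#1s = 31 − 0 = 31

31


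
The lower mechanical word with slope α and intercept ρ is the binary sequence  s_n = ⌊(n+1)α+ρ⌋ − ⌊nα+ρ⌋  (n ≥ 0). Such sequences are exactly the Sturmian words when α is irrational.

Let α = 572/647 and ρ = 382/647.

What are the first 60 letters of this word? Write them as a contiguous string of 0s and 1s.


n=0: ⌊(1·572+382)/647⌋ − ⌊(0·572+382)/647⌋ = ⌊954/647⌋ − ⌊382/647⌋ = 1 − 0 = 1
n=1: ⌊(2·572+382)/647⌋ − ⌊(1·572+382)/647⌋ = ⌊1526/647⌋ − ⌊954/647⌋ = 2 − 1 = 1
n=2: ⌊(3·572+382)/647⌋ − ⌊(2·572+382)/647⌋ = ⌊2098/647⌋ − ⌊1526/647⌋ = 3 − 2 = 1
n=3: ⌊(4·572+382)/647⌋ − ⌊(3·572+382)/647⌋ = ⌊2670/647⌋ − ⌊2098/647⌋ = 4 − 3 = 1
n=4: ⌊(5·572+382)/647⌋ − ⌊(4·572+382)/647⌋ = ⌊3242/647⌋ − ⌊2670/647⌋ = 5 − 4 = 1
n=5: ⌊(6·572+382)/647⌋ − ⌊(5·572+382)/647⌋ = ⌊3814/647⌋ − ⌊3242/647⌋ = 5 − 5 = 0
n=6: ⌊(7·572+382)/647⌋ − ⌊(6·572+382)/647⌋ = ⌊4386/647⌋ − ⌊3814/647⌋ = 6 − 5 = 1
n=7: ⌊(8·572+382)/647⌋ − ⌊(7·572+382)/647⌋ = ⌊4958/647⌋ − ⌊4386/647⌋ = 7 − 6 = 1
n=8: ⌊(9·572+382)/647⌋ − ⌊(8·572+382)/647⌋ = ⌊5530/647⌋ − ⌊4958/647⌋ = 8 − 7 = 1
n=9: ⌊(10·572+382)/647⌋ − ⌊(9·572+382)/647⌋ = ⌊6102/647⌋ − ⌊5530/647⌋ = 9 − 8 = 1
n=10: ⌊(11·572+382)/647⌋ − ⌊(10·572+382)/647⌋ = ⌊6674/647⌋ − ⌊6102/647⌋ = 10 − 9 = 1
n=11: ⌊(12·572+382)/647⌋ − ⌊(11·572+382)/647⌋ = ⌊7246/647⌋ − ⌊6674/647⌋ = 11 − 10 = 1
n=12: ⌊(13·572+382)/647⌋ − ⌊(12·572+382)/647⌋ = ⌊7818/647⌋ − ⌊7246/647⌋ = 12 − 11 = 1
n=13: ⌊(14·572+382)/647⌋ − ⌊(13·572+382)/647⌋ = ⌊8390/647⌋ − ⌊7818/647⌋ = 12 − 12 = 0
n=14: ⌊(15·572+382)/647⌋ − ⌊(14·572+382)/647⌋ = ⌊8962/647⌋ − ⌊8390/647⌋ = 13 − 12 = 1
n=15: ⌊(16·572+382)/647⌋ − ⌊(15·572+382)/647⌋ = ⌊9534/647⌋ − ⌊8962/647⌋ = 14 − 13 = 1
n=16: ⌊(17·572+382)/647⌋ − ⌊(16·572+382)/647⌋ = ⌊10106/647⌋ − ⌊9534/647⌋ = 15 − 14 = 1
n=17: ⌊(18·572+382)/647⌋ − ⌊(17·572+382)/647⌋ = ⌊10678/647⌋ − ⌊10106/647⌋ = 16 − 15 = 1
n=18: ⌊(19·572+382)/647⌋ − ⌊(18·572+382)/647⌋ = ⌊11250/647⌋ − ⌊10678/647⌋ = 17 − 16 = 1
n=19: ⌊(20·572+382)/647⌋ − ⌊(19·572+382)/647⌋ = ⌊11822/647⌋ − ⌊11250/647⌋ = 18 − 17 = 1
n=20: ⌊(21·572+382)/647⌋ − ⌊(20·572+382)/647⌋ = ⌊12394/647⌋ − ⌊11822/647⌋ = 19 − 18 = 1
n=21: ⌊(22·572+382)/647⌋ − ⌊(21·572+382)/647⌋ = ⌊12966/647⌋ − ⌊12394/647⌋ = 20 − 19 = 1
n=22: ⌊(23·572+382)/647⌋ − ⌊(22·572+382)/647⌋ = ⌊13538/647⌋ − ⌊12966/647⌋ = 20 − 20 = 0
n=23: ⌊(24·572+382)/647⌋ − ⌊(23·572+382)/647⌋ = ⌊14110/647⌋ − ⌊13538/647⌋ = 21 − 20 = 1
n=24: ⌊(25·572+382)/647⌋ − ⌊(24·572+382)/647⌋ = ⌊14682/647⌋ − ⌊14110/647⌋ = 22 − 21 = 1
n=25: ⌊(26·572+382)/647⌋ − ⌊(25·572+382)/647⌋ = ⌊15254/647⌋ − ⌊14682/647⌋ = 23 − 22 = 1
n=26: ⌊(27·572+382)/647⌋ − ⌊(26·572+382)/647⌋ = ⌊15826/647⌋ − ⌊15254/647⌋ = 24 − 23 = 1
n=27: ⌊(28·572+382)/647⌋ − ⌊(27·572+382)/647⌋ = ⌊16398/647⌋ − ⌊15826/647⌋ = 25 − 24 = 1
n=28: ⌊(29·572+382)/647⌋ − ⌊(28·572+382)/647⌋ = ⌊16970/647⌋ − ⌊16398/647⌋ = 26 − 25 = 1
n=29: ⌊(30·572+382)/647⌋ − ⌊(29·572+382)/647⌋ = ⌊17542/647⌋ − ⌊16970/647⌋ = 27 − 26 = 1
n=30: ⌊(31·572+382)/647⌋ − ⌊(30·572+382)/647⌋ = ⌊18114/647⌋ − ⌊17542/647⌋ = 27 − 27 = 0
n=31: ⌊(32·572+382)/647⌋ − ⌊(31·572+382)/647⌋ = ⌊18686/647⌋ − ⌊18114/647⌋ = 28 − 27 = 1
n=32: ⌊(33·572+382)/647⌋ − ⌊(32·572+382)/647⌋ = ⌊19258/647⌋ − ⌊18686/647⌋ = 29 − 28 = 1
n=33: ⌊(34·572+382)/647⌋ − ⌊(33·572+382)/647⌋ = ⌊19830/647⌋ − ⌊19258/647⌋ = 30 − 29 = 1
n=34: ⌊(35·572+382)/647⌋ − ⌊(34·572+382)/647⌋ = ⌊20402/647⌋ − ⌊19830/647⌋ = 31 − 30 = 1
n=35: ⌊(36·572+382)/647⌋ − ⌊(35·572+382)/647⌋ = ⌊20974/647⌋ − ⌊20402/647⌋ = 32 − 31 = 1
n=36: ⌊(37·572+382)/647⌋ − ⌊(36·572+382)/647⌋ = ⌊21546/647⌋ − ⌊20974/647⌋ = 33 − 32 = 1
n=37: ⌊(38·572+382)/647⌋ − ⌊(37·572+382)/647⌋ = ⌊22118/647⌋ − ⌊21546/647⌋ = 34 − 33 = 1
n=38: ⌊(39·572+382)/647⌋ − ⌊(38·572+382)/647⌋ = ⌊22690/647⌋ − ⌊22118/647⌋ = 35 − 34 = 1
n=39: ⌊(40·572+382)/647⌋ − ⌊(39·572+382)/647⌋ = ⌊23262/647⌋ − ⌊22690/647⌋ = 35 − 35 = 0
n=40: ⌊(41·572+382)/647⌋ − ⌊(40·572+382)/647⌋ = ⌊23834/647⌋ − ⌊23262/647⌋ = 36 − 35 = 1
n=41: ⌊(42·572+382)/647⌋ − ⌊(41·572+382)/647⌋ = ⌊24406/647⌋ − ⌊23834/647⌋ = 37 − 36 = 1
n=42: ⌊(43·572+382)/647⌋ − ⌊(42·572+382)/647⌋ = ⌊24978/647⌋ − ⌊24406/647⌋ = 38 − 37 = 1
n=43: ⌊(44·572+382)/647⌋ − ⌊(43·572+382)/647⌋ = ⌊25550/647⌋ − ⌊24978/647⌋ = 39 − 38 = 1
n=44: ⌊(45·572+382)/647⌋ − ⌊(44·572+382)/647⌋ = ⌊26122/647⌋ − ⌊25550/647⌋ = 40 − 39 = 1
n=45: ⌊(46·572+382)/647⌋ − ⌊(45·572+382)/647⌋ = ⌊26694/647⌋ − ⌊26122/647⌋ = 41 − 40 = 1
n=46: ⌊(47·572+382)/647⌋ − ⌊(46·572+382)/647⌋ = ⌊27266/647⌋ − ⌊26694/647⌋ = 42 − 41 = 1
n=47: ⌊(48·572+382)/647⌋ − ⌊(47·572+382)/647⌋ = ⌊27838/647⌋ − ⌊27266/647⌋ = 43 − 42 = 1
n=48: ⌊(49·572+382)/647⌋ − ⌊(48·572+382)/647⌋ = ⌊28410/647⌋ − ⌊27838/647⌋ = 43 − 43 = 0
n=49: ⌊(50·572+382)/647⌋ − ⌊(49·572+382)/647⌋ = ⌊28982/647⌋ − ⌊28410/647⌋ = 44 − 43 = 1
n=50: ⌊(51·572+382)/647⌋ − ⌊(50·572+382)/647⌋ = ⌊29554/647⌋ − ⌊28982/647⌋ = 45 − 44 = 1
n=51: ⌊(52·572+382)/647⌋ − ⌊(51·572+382)/647⌋ = ⌊30126/647⌋ − ⌊29554/647⌋ = 46 − 45 = 1
n=52: ⌊(53·572+382)/647⌋ − ⌊(52·572+382)/647⌋ = ⌊30698/647⌋ − ⌊30126/647⌋ = 47 − 46 = 1
n=53: ⌊(54·572+382)/647⌋ − ⌊(53·572+382)/647⌋ = ⌊31270/647⌋ − ⌊30698/647⌋ = 48 − 47 = 1
n=54: ⌊(55·572+382)/647⌋ − ⌊(54·572+382)/647⌋ = ⌊31842/647⌋ − ⌊31270/647⌋ = 49 − 48 = 1
n=55: ⌊(56·572+382)/647⌋ − ⌊(55·572+382)/647⌋ = ⌊32414/647⌋ − ⌊31842/647⌋ = 50 − 49 = 1
n=56: ⌊(57·572+382)/647⌋ − ⌊(56·572+382)/647⌋ = ⌊32986/647⌋ − ⌊32414/647⌋ = 50 − 50 = 0
n=57: ⌊(58·572+382)/647⌋ − ⌊(57·572+382)/647⌋ = ⌊33558/647⌋ − ⌊32986/647⌋ = 51 − 50 = 1
n=58: ⌊(59·572+382)/647⌋ − ⌊(58·572+382)/647⌋ = ⌊34130/647⌋ − ⌊33558/647⌋ = 52 − 51 = 1
n=59: ⌊(60·572+382)/647⌋ − ⌊(59·572+382)/647⌋ = ⌊34702/647⌋ − ⌊34130/647⌋ = 53 − 52 = 1

111110111111101111111101111111011111111011111111011111110111


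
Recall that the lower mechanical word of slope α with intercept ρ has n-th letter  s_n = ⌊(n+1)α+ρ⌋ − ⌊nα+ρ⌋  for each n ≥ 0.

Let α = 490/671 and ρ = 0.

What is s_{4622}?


(n+1)α + ρ = (4623·490) / 671 = 2265270/671
nα + ρ     = (4622·490) / 671 = 2264780/671
⌊2265270/671⌋ = 3375,  ⌊2264780/671⌋ = 3375
s_{4622} = 3375 − 3375 = 0

0


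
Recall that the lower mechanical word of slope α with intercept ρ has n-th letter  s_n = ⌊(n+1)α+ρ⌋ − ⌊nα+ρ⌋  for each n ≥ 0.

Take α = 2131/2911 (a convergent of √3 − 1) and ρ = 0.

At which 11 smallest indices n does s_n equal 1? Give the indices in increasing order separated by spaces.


1 2 4 5 6 8 9 10 12 13 15

n=0: ⌊2131/2911⌋−⌊0/2911⌋ = 0−0 = 0
n=1: ⌊4262/2911⌋−⌊2131/2911⌋ = 1−0 = 1  ← one
n=2: ⌊6393/2911⌋−⌊4262/2911⌋ = 2−1 = 1  ← one
n=3: ⌊8524/2911⌋−⌊6393/2911⌋ = 2−2 = 0
n=4: ⌊10655/2911⌋−⌊8524/2911⌋ = 3−2 = 1  ← one
n=5: ⌊12786/2911⌋−⌊10655/2911⌋ = 4−3 = 1  ← one
n=6: ⌊14917/2911⌋−⌊12786/2911⌋ = 5−4 = 1  ← one
n=7: ⌊17048/2911⌋−⌊14917/2911⌋ = 5−5 = 0
n=8: ⌊19179/2911⌋−⌊17048/2911⌋ = 6−5 = 1  ← one
n=9: ⌊21310/2911⌋−⌊19179/2911⌋ = 7−6 = 1  ← one
n=10: ⌊23441/2911⌋−⌊21310/2911⌋ = 8−7 = 1  ← one
n=11: ⌊25572/2911⌋−⌊23441/2911⌋ = 8−8 = 0
n=12: ⌊27703/2911⌋−⌊25572/2911⌋ = 9−8 = 1  ← one
n=13: ⌊29834/2911⌋−⌊27703/2911⌋ = 10−9 = 1  ← one
n=14: ⌊31965/2911⌋−⌊29834/2911⌋ = 10−10 = 0
n=15: ⌊34096/2911⌋−⌊31965/2911⌋ = 11−10 = 1  ← one
positions of the first 11 ones: 1 2 4 5 6 8 9 10 12 13 15


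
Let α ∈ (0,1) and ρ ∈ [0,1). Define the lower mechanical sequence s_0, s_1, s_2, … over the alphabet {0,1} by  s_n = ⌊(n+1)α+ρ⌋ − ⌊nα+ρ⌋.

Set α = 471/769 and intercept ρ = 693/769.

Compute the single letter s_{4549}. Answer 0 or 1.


0

(n+1)α + ρ = (4550·471 + 693) / 769 = 2143743/769
nα + ρ     = (4549·471 + 693) / 769 = 2143272/769
⌊2143743/769⌋ = 2787,  ⌊2143272/769⌋ = 2787
s_{4549} = 2787 − 2787 = 0


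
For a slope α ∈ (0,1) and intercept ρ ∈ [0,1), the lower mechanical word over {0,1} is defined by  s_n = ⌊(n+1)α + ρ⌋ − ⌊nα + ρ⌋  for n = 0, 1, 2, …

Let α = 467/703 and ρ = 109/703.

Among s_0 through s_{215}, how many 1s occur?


143

#1s = Σ_{n=0}^{215} s_n = Σ_{n=0}^{215} (⌊(n+1)α+ρ⌋ − ⌊nα+ρ⌋)
the sum telescopes: every ⌊nα+ρ⌋ with 0 < n < 216 appears once with + and once with −, leaving ⌊216α+ρ⌋ − ⌊0·α+ρ⌋
216α + ρ = (216·467 + 109) / 703 = 100981/703
ρ = 109/703
⌊100981/703⌋ = 143,  ⌊109/703⌋ = 0
#1s = 143 − 0 = 143


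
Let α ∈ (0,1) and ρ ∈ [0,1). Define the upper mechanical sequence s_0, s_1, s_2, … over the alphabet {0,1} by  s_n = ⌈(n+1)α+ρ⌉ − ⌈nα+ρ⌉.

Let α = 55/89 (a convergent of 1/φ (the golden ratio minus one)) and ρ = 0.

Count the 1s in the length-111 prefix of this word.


#1s = Σ_{n=0}^{110} s_n = Σ_{n=0}^{110} (⌈(n+1)α+ρ⌉ − ⌈nα+ρ⌉)
the sum telescopes: every ⌈nα+ρ⌉ with 0 < n < 111 appears once with + and once with −, leaving ⌈111α+ρ⌉ − ⌈0·α+ρ⌉
111α + ρ = (111·55) / 89 = 6105/89
ρ = 0/89
⌈6105/89⌉ = 69,  ⌈0/89⌉ = 0
#1s = 69 − 0 = 69

69


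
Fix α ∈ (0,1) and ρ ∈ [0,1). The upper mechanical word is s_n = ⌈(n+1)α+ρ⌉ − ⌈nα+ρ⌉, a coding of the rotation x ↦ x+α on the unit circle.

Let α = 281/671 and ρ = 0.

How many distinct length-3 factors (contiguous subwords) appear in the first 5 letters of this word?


2

t_n = ⌈(n·281)/671⌉ for n = 0 … 5:
  n=0…5: ⌈0/671⌉=0 ⌈281/671⌉=1 ⌈562/671⌉=1 ⌈843/671⌉=2 ⌈1124/671⌉=2 ⌈1405/671⌉=3
s_n = t_(n+1) − t_n for n = 0 … 4 gives
prefix = 10101
slide a length-3 window over [0..2] … [2..4] (3 windows); first occurrence of each distinct factor:
  [  0..  2] 101
  [  1..  3] 010
  (the other 1 window repeats one of these)
distinct factors: {010, 101}
count = 2  (Sturmian bound for length 3 is 4)


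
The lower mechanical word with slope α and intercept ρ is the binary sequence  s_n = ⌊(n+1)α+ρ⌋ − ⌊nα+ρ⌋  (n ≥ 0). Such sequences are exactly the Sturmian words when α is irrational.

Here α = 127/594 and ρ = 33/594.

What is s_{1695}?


(n+1)α + ρ = (1696·127 + 33) / 594 = 215425/594
nα + ρ     = (1695·127 + 33) / 594 = 215298/594
⌊215425/594⌋ = 362,  ⌊215298/594⌋ = 362
s_{1695} = 362 − 362 = 0

0


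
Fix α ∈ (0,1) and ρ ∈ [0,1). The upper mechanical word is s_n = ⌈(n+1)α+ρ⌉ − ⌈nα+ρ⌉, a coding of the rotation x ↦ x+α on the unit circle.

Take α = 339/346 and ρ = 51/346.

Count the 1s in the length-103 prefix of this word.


#1s = Σ_{n=0}^{102} s_n = Σ_{n=0}^{102} (⌈(n+1)α+ρ⌉ − ⌈nα+ρ⌉)
the sum telescopes: every ⌈nα+ρ⌉ with 0 < n < 103 appears once with + and once with −, leaving ⌈103α+ρ⌉ − ⌈0·α+ρ⌉
103α + ρ = (103·339 + 51) / 346 = 34968/346
ρ = 51/346
⌈34968/346⌉ = 102,  ⌈51/346⌉ = 1
#1s = 102 − 1 = 101

101


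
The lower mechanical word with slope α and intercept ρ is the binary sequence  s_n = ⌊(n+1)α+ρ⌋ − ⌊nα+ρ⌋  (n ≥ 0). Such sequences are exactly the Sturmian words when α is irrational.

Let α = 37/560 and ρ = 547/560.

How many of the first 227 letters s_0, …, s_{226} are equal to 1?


15

#1s = Σ_{n=0}^{226} s_n = Σ_{n=0}^{226} (⌊(n+1)α+ρ⌋ − ⌊nα+ρ⌋)
the sum telescopes: every ⌊nα+ρ⌋ with 0 < n < 227 appears once with + and once with −, leaving ⌊227α+ρ⌋ − ⌊0·α+ρ⌋
227α + ρ = (227·37 + 547) / 560 = 8946/560
ρ = 547/560
⌊8946/560⌋ = 15,  ⌊547/560⌋ = 0
#1s = 15 − 0 = 15


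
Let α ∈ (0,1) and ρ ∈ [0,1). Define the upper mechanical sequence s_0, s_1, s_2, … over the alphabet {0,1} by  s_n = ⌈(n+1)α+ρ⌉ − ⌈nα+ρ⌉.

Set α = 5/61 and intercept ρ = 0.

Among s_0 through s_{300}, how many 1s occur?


#1s = Σ_{n=0}^{300} s_n = Σ_{n=0}^{300} (⌈(n+1)α+ρ⌉ − ⌈nα+ρ⌉)
the sum telescopes: every ⌈nα+ρ⌉ with 0 < n < 301 appears once with + and once with −, leaving ⌈301α+ρ⌉ − ⌈0·α+ρ⌉
301α + ρ = (301·5) / 61 = 1505/61
ρ = 0/61
⌈1505/61⌉ = 25,  ⌈0/61⌉ = 0
#1s = 25 − 0 = 25

25


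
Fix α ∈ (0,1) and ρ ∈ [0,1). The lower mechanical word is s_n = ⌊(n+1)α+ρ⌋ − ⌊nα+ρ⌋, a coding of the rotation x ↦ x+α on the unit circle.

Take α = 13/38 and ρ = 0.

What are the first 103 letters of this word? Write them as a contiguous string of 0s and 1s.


0010010010010010010010010010010010010100100100100100100100100100100100100101001001001001001001001001001

n=0: ⌊(1·13)/38⌋ − ⌊(0·13)/38⌋ = ⌊13/38⌋ − ⌊0/38⌋ = 0 − 0 = 0
n=1: ⌊(2·13)/38⌋ − ⌊(1·13)/38⌋ = ⌊26/38⌋ − ⌊13/38⌋ = 0 − 0 = 0
n=2: ⌊(3·13)/38⌋ − ⌊(2·13)/38⌋ = ⌊39/38⌋ − ⌊26/38⌋ = 1 − 0 = 1
n=3: ⌊(4·13)/38⌋ − ⌊(3·13)/38⌋ = ⌊52/38⌋ − ⌊39/38⌋ = 1 − 1 = 0
n=4: ⌊(5·13)/38⌋ − ⌊(4·13)/38⌋ = ⌊65/38⌋ − ⌊52/38⌋ = 1 − 1 = 0
n=5: ⌊(6·13)/38⌋ − ⌊(5·13)/38⌋ = ⌊78/38⌋ − ⌊65/38⌋ = 2 − 1 = 1
n=6: ⌊(7·13)/38⌋ − ⌊(6·13)/38⌋ = ⌊91/38⌋ − ⌊78/38⌋ = 2 − 2 = 0
n=7: ⌊(8·13)/38⌋ − ⌊(7·13)/38⌋ = ⌊104/38⌋ − ⌊91/38⌋ = 2 − 2 = 0
n=8: ⌊(9·13)/38⌋ − ⌊(8·13)/38⌋ = ⌊117/38⌋ − ⌊104/38⌋ = 3 − 2 = 1
n=9: ⌊(10·13)/38⌋ − ⌊(9·13)/38⌋ = ⌊130/38⌋ − ⌊117/38⌋ = 3 − 3 = 0
n=10: ⌊(11·13)/38⌋ − ⌊(10·13)/38⌋ = ⌊143/38⌋ − ⌊130/38⌋ = 3 − 3 = 0
n=11: ⌊(12·13)/38⌋ − ⌊(11·13)/38⌋ = ⌊156/38⌋ − ⌊143/38⌋ = 4 − 3 = 1
n=12: ⌊(13·13)/38⌋ − ⌊(12·13)/38⌋ = ⌊169/38⌋ − ⌊156/38⌋ = 4 − 4 = 0
n=13: ⌊(14·13)/38⌋ − ⌊(13·13)/38⌋ = ⌊182/38⌋ − ⌊169/38⌋ = 4 − 4 = 0
n=14: ⌊(15·13)/38⌋ − ⌊(14·13)/38⌋ = ⌊195/38⌋ − ⌊182/38⌋ = 5 − 4 = 1
n=15: ⌊(16·13)/38⌋ − ⌊(15·13)/38⌋ = ⌊208/38⌋ − ⌊195/38⌋ = 5 − 5 = 0
n=16: ⌊(17·13)/38⌋ − ⌊(16·13)/38⌋ = ⌊221/38⌋ − ⌊208/38⌋ = 5 − 5 = 0
n=17: ⌊(18·13)/38⌋ − ⌊(17·13)/38⌋ = ⌊234/38⌋ − ⌊221/38⌋ = 6 − 5 = 1
n=18: ⌊(19·13)/38⌋ − ⌊(18·13)/38⌋ = ⌊247/38⌋ − ⌊234/38⌋ = 6 − 6 = 0
n=19: ⌊(20·13)/38⌋ − ⌊(19·13)/38⌋ = ⌊260/38⌋ − ⌊247/38⌋ = 6 − 6 = 0
n=20: ⌊(21·13)/38⌋ − ⌊(20·13)/38⌋ = ⌊273/38⌋ − ⌊260/38⌋ = 7 − 6 = 1
n=21: ⌊(22·13)/38⌋ − ⌊(21·13)/38⌋ = ⌊286/38⌋ − ⌊273/38⌋ = 7 − 7 = 0
n=22: ⌊(23·13)/38⌋ − ⌊(22·13)/38⌋ = ⌊299/38⌋ − ⌊286/38⌋ = 7 − 7 = 0
n=23: ⌊(24·13)/38⌋ − ⌊(23·13)/38⌋ = ⌊312/38⌋ − ⌊299/38⌋ = 8 − 7 = 1
n=24: ⌊(25·13)/38⌋ − ⌊(24·13)/38⌋ = ⌊325/38⌋ − ⌊312/38⌋ = 8 − 8 = 0
n=25: ⌊(26·13)/38⌋ − ⌊(25·13)/38⌋ = ⌊338/38⌋ − ⌊325/38⌋ = 8 − 8 = 0
n=26: ⌊(27·13)/38⌋ − ⌊(26·13)/38⌋ = ⌊351/38⌋ − ⌊338/38⌋ = 9 − 8 = 1
n=27: ⌊(28·13)/38⌋ − ⌊(27·13)/38⌋ = ⌊364/38⌋ − ⌊351/38⌋ = 9 − 9 = 0
n=28: ⌊(29·13)/38⌋ − ⌊(28·13)/38⌋ = ⌊377/38⌋ − ⌊364/38⌋ = 9 − 9 = 0
n=29: ⌊(30·13)/38⌋ − ⌊(29·13)/38⌋ = ⌊390/38⌋ − ⌊377/38⌋ = 10 − 9 = 1
n=30: ⌊(31·13)/38⌋ − ⌊(30·13)/38⌋ = ⌊403/38⌋ − ⌊390/38⌋ = 10 − 10 = 0
n=31: ⌊(32·13)/38⌋ − ⌊(31·13)/38⌋ = ⌊416/38⌋ − ⌊403/38⌋ = 10 − 10 = 0
n=32: ⌊(33·13)/38⌋ − ⌊(32·13)/38⌋ = ⌊429/38⌋ − ⌊416/38⌋ = 11 − 10 = 1
n=33: ⌊(34·13)/38⌋ − ⌊(33·13)/38⌋ = ⌊442/38⌋ − ⌊429/38⌋ = 11 − 11 = 0
n=34: ⌊(35·13)/38⌋ − ⌊(34·13)/38⌋ = ⌊455/38⌋ − ⌊442/38⌋ = 11 − 11 = 0
n=35: ⌊(36·13)/38⌋ − ⌊(35·13)/38⌋ = ⌊468/38⌋ − ⌊455/38⌋ = 12 − 11 = 1
n=36: ⌊(37·13)/38⌋ − ⌊(36·13)/38⌋ = ⌊481/38⌋ − ⌊468/38⌋ = 12 − 12 = 0
n=37: ⌊(38·13)/38⌋ − ⌊(37·13)/38⌋ = ⌊494/38⌋ − ⌊481/38⌋ = 13 − 12 = 1
n=38: ⌊(39·13)/38⌋ − ⌊(38·13)/38⌋ = ⌊507/38⌋ − ⌊494/38⌋ = 13 − 13 = 0
n=39: ⌊(40·13)/38⌋ − ⌊(39·13)/38⌋ = ⌊520/38⌋ − ⌊507/38⌋ = 13 − 13 = 0
n=40: ⌊(41·13)/38⌋ − ⌊(40·13)/38⌋ = ⌊533/38⌋ − ⌊520/38⌋ = 14 − 13 = 1
n=41: ⌊(42·13)/38⌋ − ⌊(41·13)/38⌋ = ⌊546/38⌋ − ⌊533/38⌋ = 14 − 14 = 0
n=42: ⌊(43·13)/38⌋ − ⌊(42·13)/38⌋ = ⌊559/38⌋ − ⌊546/38⌋ = 14 − 14 = 0
n=43: ⌊(44·13)/38⌋ − ⌊(43·13)/38⌋ = ⌊572/38⌋ − ⌊559/38⌋ = 15 − 14 = 1
n=44: ⌊(45·13)/38⌋ − ⌊(44·13)/38⌋ = ⌊585/38⌋ − ⌊572/38⌋ = 15 − 15 = 0
n=45: ⌊(46·13)/38⌋ − ⌊(45·13)/38⌋ = ⌊598/38⌋ − ⌊585/38⌋ = 15 − 15 = 0
n=46: ⌊(47·13)/38⌋ − ⌊(46·13)/38⌋ = ⌊611/38⌋ − ⌊598/38⌋ = 16 − 15 = 1
n=47: ⌊(48·13)/38⌋ − ⌊(47·13)/38⌋ = ⌊624/38⌋ − ⌊611/38⌋ = 16 − 16 = 0
n=48: ⌊(49·13)/38⌋ − ⌊(48·13)/38⌋ = ⌊637/38⌋ − ⌊624/38⌋ = 16 − 16 = 0
n=49: ⌊(50·13)/38⌋ − ⌊(49·13)/38⌋ = ⌊650/38⌋ − ⌊637/38⌋ = 17 − 16 = 1
n=50: ⌊(51·13)/38⌋ − ⌊(50·13)/38⌋ = ⌊663/38⌋ − ⌊650/38⌋ = 17 − 17 = 0
n=51: ⌊(52·13)/38⌋ − ⌊(51·13)/38⌋ = ⌊676/38⌋ − ⌊663/38⌋ = 17 − 17 = 0
n=52: ⌊(53·13)/38⌋ − ⌊(52·13)/38⌋ = ⌊689/38⌋ − ⌊676/38⌋ = 18 − 17 = 1
n=53: ⌊(54·13)/38⌋ − ⌊(53·13)/38⌋ = ⌊702/38⌋ − ⌊689/38⌋ = 18 − 18 = 0
n=54: ⌊(55·13)/38⌋ − ⌊(54·13)/38⌋ = ⌊715/38⌋ − ⌊702/38⌋ = 18 − 18 = 0
n=55: ⌊(56·13)/38⌋ − ⌊(55·13)/38⌋ = ⌊728/38⌋ − ⌊715/38⌋ = 19 − 18 = 1
n=56: ⌊(57·13)/38⌋ − ⌊(56·13)/38⌋ = ⌊741/38⌋ − ⌊728/38⌋ = 19 − 19 = 0
n=57: ⌊(58·13)/38⌋ − ⌊(57·13)/38⌋ = ⌊754/38⌋ − ⌊741/38⌋ = 19 − 19 = 0
n=58: ⌊(59·13)/38⌋ − ⌊(58·13)/38⌋ = ⌊767/38⌋ − ⌊754/38⌋ = 20 − 19 = 1
n=59: ⌊(60·13)/38⌋ − ⌊(59·13)/38⌋ = ⌊780/38⌋ − ⌊767/38⌋ = 20 − 20 = 0
n=60: ⌊(61·13)/38⌋ − ⌊(60·13)/38⌋ = ⌊793/38⌋ − ⌊780/38⌋ = 20 − 20 = 0
n=61: ⌊(62·13)/38⌋ − ⌊(61·13)/38⌋ = ⌊806/38⌋ − ⌊793/38⌋ = 21 − 20 = 1
n=62: ⌊(63·13)/38⌋ − ⌊(62·13)/38⌋ = ⌊819/38⌋ − ⌊806/38⌋ = 21 − 21 = 0
n=63: ⌊(64·13)/38⌋ − ⌊(63·13)/38⌋ = ⌊832/38⌋ − ⌊819/38⌋ = 21 − 21 = 0
n=64: ⌊(65·13)/38⌋ − ⌊(64·13)/38⌋ = ⌊845/38⌋ − ⌊832/38⌋ = 22 − 21 = 1
n=65: ⌊(66·13)/38⌋ − ⌊(65·13)/38⌋ = ⌊858/38⌋ − ⌊845/38⌋ = 22 − 22 = 0
n=66: ⌊(67·13)/38⌋ − ⌊(66·13)/38⌋ = ⌊871/38⌋ − ⌊858/38⌋ = 22 − 22 = 0
n=67: ⌊(68·13)/38⌋ − ⌊(67·13)/38⌋ = ⌊884/38⌋ − ⌊871/38⌋ = 23 − 22 = 1
n=68: ⌊(69·13)/38⌋ − ⌊(68·13)/38⌋ = ⌊897/38⌋ − ⌊884/38⌋ = 23 − 23 = 0
n=69: ⌊(70·13)/38⌋ − ⌊(69·13)/38⌋ = ⌊910/38⌋ − ⌊897/38⌋ = 23 − 23 = 0
n=70: ⌊(71·13)/38⌋ − ⌊(70·13)/38⌋ = ⌊923/38⌋ − ⌊910/38⌋ = 24 − 23 = 1
n=71: ⌊(72·13)/38⌋ − ⌊(71·13)/38⌋ = ⌊936/38⌋ − ⌊923/38⌋ = 24 − 24 = 0
n=72: ⌊(73·13)/38⌋ − ⌊(72·13)/38⌋ = ⌊949/38⌋ − ⌊936/38⌋ = 24 − 24 = 0
n=73: ⌊(74·13)/38⌋ − ⌊(73·13)/38⌋ = ⌊962/38⌋ − ⌊949/38⌋ = 25 − 24 = 1
n=74: ⌊(75·13)/38⌋ − ⌊(74·13)/38⌋ = ⌊975/38⌋ − ⌊962/38⌋ = 25 − 25 = 0
n=75: ⌊(76·13)/38⌋ − ⌊(75·13)/38⌋ = ⌊988/38⌋ − ⌊975/38⌋ = 26 − 25 = 1
n=76: ⌊(77·13)/38⌋ − ⌊(76·13)/38⌋ = ⌊1001/38⌋ − ⌊988/38⌋ = 26 − 26 = 0
n=77: ⌊(78·13)/38⌋ − ⌊(77·13)/38⌋ = ⌊1014/38⌋ − ⌊1001/38⌋ = 26 − 26 = 0
n=78: ⌊(79·13)/38⌋ − ⌊(78·13)/38⌋ = ⌊1027/38⌋ − ⌊1014/38⌋ = 27 − 26 = 1
n=79: ⌊(80·13)/38⌋ − ⌊(79·13)/38⌋ = ⌊1040/38⌋ − ⌊1027/38⌋ = 27 − 27 = 0
n=80: ⌊(81·13)/38⌋ − ⌊(80·13)/38⌋ = ⌊1053/38⌋ − ⌊1040/38⌋ = 27 − 27 = 0
n=81: ⌊(82·13)/38⌋ − ⌊(81·13)/38⌋ = ⌊1066/38⌋ − ⌊1053/38⌋ = 28 − 27 = 1
n=82: ⌊(83·13)/38⌋ − ⌊(82·13)/38⌋ = ⌊1079/38⌋ − ⌊1066/38⌋ = 28 − 28 = 0
n=83: ⌊(84·13)/38⌋ − ⌊(83·13)/38⌋ = ⌊1092/38⌋ − ⌊1079/38⌋ = 28 − 28 = 0
n=84: ⌊(85·13)/38⌋ − ⌊(84·13)/38⌋ = ⌊1105/38⌋ − ⌊1092/38⌋ = 29 − 28 = 1
n=85: ⌊(86·13)/38⌋ − ⌊(85·13)/38⌋ = ⌊1118/38⌋ − ⌊1105/38⌋ = 29 − 29 = 0
n=86: ⌊(87·13)/38⌋ − ⌊(86·13)/38⌋ = ⌊1131/38⌋ − ⌊1118/38⌋ = 29 − 29 = 0
n=87: ⌊(88·13)/38⌋ − ⌊(87·13)/38⌋ = ⌊1144/38⌋ − ⌊1131/38⌋ = 30 − 29 = 1
n=88: ⌊(89·13)/38⌋ − ⌊(88·13)/38⌋ = ⌊1157/38⌋ − ⌊1144/38⌋ = 30 − 30 = 0
n=89: ⌊(90·13)/38⌋ − ⌊(89·13)/38⌋ = ⌊1170/38⌋ − ⌊1157/38⌋ = 30 − 30 = 0
n=90: ⌊(91·13)/38⌋ − ⌊(90·13)/38⌋ = ⌊1183/38⌋ − ⌊1170/38⌋ = 31 − 30 = 1
n=91: ⌊(92·13)/38⌋ − ⌊(91·13)/38⌋ = ⌊1196/38⌋ − ⌊1183/38⌋ = 31 − 31 = 0
n=92: ⌊(93·13)/38⌋ − ⌊(92·13)/38⌋ = ⌊1209/38⌋ − ⌊1196/38⌋ = 31 − 31 = 0
n=93: ⌊(94·13)/38⌋ − ⌊(93·13)/38⌋ = ⌊1222/38⌋ − ⌊1209/38⌋ = 32 − 31 = 1
n=94: ⌊(95·13)/38⌋ − ⌊(94·13)/38⌋ = ⌊1235/38⌋ − ⌊1222/38⌋ = 32 − 32 = 0
n=95: ⌊(96·13)/38⌋ − ⌊(95·13)/38⌋ = ⌊1248/38⌋ − ⌊1235/38⌋ = 32 − 32 = 0
n=96: ⌊(97·13)/38⌋ − ⌊(96·13)/38⌋ = ⌊1261/38⌋ − ⌊1248/38⌋ = 33 − 32 = 1
n=97: ⌊(98·13)/38⌋ − ⌊(97·13)/38⌋ = ⌊1274/38⌋ − ⌊1261/38⌋ = 33 − 33 = 0
n=98: ⌊(99·13)/38⌋ − ⌊(98·13)/38⌋ = ⌊1287/38⌋ − ⌊1274/38⌋ = 33 − 33 = 0
n=99: ⌊(100·13)/38⌋ − ⌊(99·13)/38⌋ = ⌊1300/38⌋ − ⌊1287/38⌋ = 34 − 33 = 1
n=100: ⌊(101·13)/38⌋ − ⌊(100·13)/38⌋ = ⌊1313/38⌋ − ⌊1300/38⌋ = 34 − 34 = 0
n=101: ⌊(102·13)/38⌋ − ⌊(101·13)/38⌋ = ⌊1326/38⌋ − ⌊1313/38⌋ = 34 − 34 = 0
n=102: ⌊(103·13)/38⌋ − ⌊(102·13)/38⌋ = ⌊1339/38⌋ − ⌊1326/38⌋ = 35 − 34 = 1


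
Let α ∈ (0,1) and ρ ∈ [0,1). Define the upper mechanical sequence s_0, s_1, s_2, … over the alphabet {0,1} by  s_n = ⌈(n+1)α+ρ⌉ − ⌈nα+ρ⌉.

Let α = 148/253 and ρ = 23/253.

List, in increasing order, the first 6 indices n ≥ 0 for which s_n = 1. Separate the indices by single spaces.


1 3 4 6 8 10

n=0: ⌈171/253⌉−⌈23/253⌉ = 1−1 = 0
n=1: ⌈319/253⌉−⌈171/253⌉ = 2−1 = 1  ← one
n=2: ⌈467/253⌉−⌈319/253⌉ = 2−2 = 0
n=3: ⌈615/253⌉−⌈467/253⌉ = 3−2 = 1  ← one
n=4: ⌈763/253⌉−⌈615/253⌉ = 4−3 = 1  ← one
n=5: ⌈911/253⌉−⌈763/253⌉ = 4−4 = 0
n=6: ⌈1059/253⌉−⌈911/253⌉ = 5−4 = 1  ← one
n=7: ⌈1207/253⌉−⌈1059/253⌉ = 5−5 = 0
n=8: ⌈1355/253⌉−⌈1207/253⌉ = 6−5 = 1  ← one
n=9: ⌈1503/253⌉−⌈1355/253⌉ = 6−6 = 0
n=10: ⌈1651/253⌉−⌈1503/253⌉ = 7−6 = 1  ← one
positions of the first 6 ones: 1 3 4 6 8 10


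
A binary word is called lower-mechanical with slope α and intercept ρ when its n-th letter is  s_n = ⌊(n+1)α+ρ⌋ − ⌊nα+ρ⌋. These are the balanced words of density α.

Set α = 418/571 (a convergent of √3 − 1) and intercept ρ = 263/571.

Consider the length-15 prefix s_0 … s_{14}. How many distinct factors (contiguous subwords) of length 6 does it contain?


t_n = ⌊(n·418+263)/571⌋ for n = 0 … 15:
  n=0…9: ⌊263/571⌋=0 ⌊681/571⌋=1 ⌊1099/571⌋=1 ⌊1517/571⌋=2 ⌊1935/571⌋=3 ⌊2353/571⌋=4 ⌊2771/571⌋=4 ⌊3189/571⌋=5 ⌊3607/571⌋=6 ⌊4025/571⌋=7
  n=10…15: ⌊4443/571⌋=7 ⌊4861/571⌋=8 ⌊5279/571⌋=9 ⌊5697/571⌋=9 ⌊6115/571⌋=10 ⌊6533/571⌋=11
s_n = t_(n+1) − t_n for n = 0 … 14 gives
prefix = 101110111011011
slide a length-6 window over [0..5] … [9..14] (10 windows); first occurrence of each distinct factor:
  [  0..  5] 101110
  [  1..  6] 011101
  [  2..  7] 111011
  [  3..  8] 110111
  [  7.. 12] 110110
  [  8.. 13] 101101
  [  9.. 14] 011011
  (the other 3 windows repeat one of these)
distinct factors: {011011, 011101, 101101, 101110, 110110, 110111, 111011}
count = 7  (Sturmian bound for length 6 is 7)

7


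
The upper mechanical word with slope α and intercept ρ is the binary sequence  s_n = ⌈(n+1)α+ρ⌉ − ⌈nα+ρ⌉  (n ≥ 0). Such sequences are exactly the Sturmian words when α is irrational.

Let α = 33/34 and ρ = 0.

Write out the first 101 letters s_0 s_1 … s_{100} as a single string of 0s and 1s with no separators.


n=0: ⌈(1·33)/34⌉ − ⌈(0·33)/34⌉ = ⌈33/34⌉ − ⌈0/34⌉ = 1 − 0 = 1
n=1: ⌈(2·33)/34⌉ − ⌈(1·33)/34⌉ = ⌈66/34⌉ − ⌈33/34⌉ = 2 − 1 = 1
n=2: ⌈(3·33)/34⌉ − ⌈(2·33)/34⌉ = ⌈99/34⌉ − ⌈66/34⌉ = 3 − 2 = 1
n=3: ⌈(4·33)/34⌉ − ⌈(3·33)/34⌉ = ⌈132/34⌉ − ⌈99/34⌉ = 4 − 3 = 1
n=4: ⌈(5·33)/34⌉ − ⌈(4·33)/34⌉ = ⌈165/34⌉ − ⌈132/34⌉ = 5 − 4 = 1
n=5: ⌈(6·33)/34⌉ − ⌈(5·33)/34⌉ = ⌈198/34⌉ − ⌈165/34⌉ = 6 − 5 = 1
n=6: ⌈(7·33)/34⌉ − ⌈(6·33)/34⌉ = ⌈231/34⌉ − ⌈198/34⌉ = 7 − 6 = 1
n=7: ⌈(8·33)/34⌉ − ⌈(7·33)/34⌉ = ⌈264/34⌉ − ⌈231/34⌉ = 8 − 7 = 1
n=8: ⌈(9·33)/34⌉ − ⌈(8·33)/34⌉ = ⌈297/34⌉ − ⌈264/34⌉ = 9 − 8 = 1
n=9: ⌈(10·33)/34⌉ − ⌈(9·33)/34⌉ = ⌈330/34⌉ − ⌈297/34⌉ = 10 − 9 = 1
n=10: ⌈(11·33)/34⌉ − ⌈(10·33)/34⌉ = ⌈363/34⌉ − ⌈330/34⌉ = 11 − 10 = 1
n=11: ⌈(12·33)/34⌉ − ⌈(11·33)/34⌉ = ⌈396/34⌉ − ⌈363/34⌉ = 12 − 11 = 1
n=12: ⌈(13·33)/34⌉ − ⌈(12·33)/34⌉ = ⌈429/34⌉ − ⌈396/34⌉ = 13 − 12 = 1
n=13: ⌈(14·33)/34⌉ − ⌈(13·33)/34⌉ = ⌈462/34⌉ − ⌈429/34⌉ = 14 − 13 = 1
n=14: ⌈(15·33)/34⌉ − ⌈(14·33)/34⌉ = ⌈495/34⌉ − ⌈462/34⌉ = 15 − 14 = 1
n=15: ⌈(16·33)/34⌉ − ⌈(15·33)/34⌉ = ⌈528/34⌉ − ⌈495/34⌉ = 16 − 15 = 1
n=16: ⌈(17·33)/34⌉ − ⌈(16·33)/34⌉ = ⌈561/34⌉ − ⌈528/34⌉ = 17 − 16 = 1
n=17: ⌈(18·33)/34⌉ − ⌈(17·33)/34⌉ = ⌈594/34⌉ − ⌈561/34⌉ = 18 − 17 = 1
n=18: ⌈(19·33)/34⌉ − ⌈(18·33)/34⌉ = ⌈627/34⌉ − ⌈594/34⌉ = 19 − 18 = 1
n=19: ⌈(20·33)/34⌉ − ⌈(19·33)/34⌉ = ⌈660/34⌉ − ⌈627/34⌉ = 20 − 19 = 1
n=20: ⌈(21·33)/34⌉ − ⌈(20·33)/34⌉ = ⌈693/34⌉ − ⌈660/34⌉ = 21 − 20 = 1
n=21: ⌈(22·33)/34⌉ − ⌈(21·33)/34⌉ = ⌈726/34⌉ − ⌈693/34⌉ = 22 − 21 = 1
n=22: ⌈(23·33)/34⌉ − ⌈(22·33)/34⌉ = ⌈759/34⌉ − ⌈726/34⌉ = 23 − 22 = 1
n=23: ⌈(24·33)/34⌉ − ⌈(23·33)/34⌉ = ⌈792/34⌉ − ⌈759/34⌉ = 24 − 23 = 1
n=24: ⌈(25·33)/34⌉ − ⌈(24·33)/34⌉ = ⌈825/34⌉ − ⌈792/34⌉ = 25 − 24 = 1
n=25: ⌈(26·33)/34⌉ − ⌈(25·33)/34⌉ = ⌈858/34⌉ − ⌈825/34⌉ = 26 − 25 = 1
n=26: ⌈(27·33)/34⌉ − ⌈(26·33)/34⌉ = ⌈891/34⌉ − ⌈858/34⌉ = 27 − 26 = 1
n=27: ⌈(28·33)/34⌉ − ⌈(27·33)/34⌉ = ⌈924/34⌉ − ⌈891/34⌉ = 28 − 27 = 1
n=28: ⌈(29·33)/34⌉ − ⌈(28·33)/34⌉ = ⌈957/34⌉ − ⌈924/34⌉ = 29 − 28 = 1
n=29: ⌈(30·33)/34⌉ − ⌈(29·33)/34⌉ = ⌈990/34⌉ − ⌈957/34⌉ = 30 − 29 = 1
n=30: ⌈(31·33)/34⌉ − ⌈(30·33)/34⌉ = ⌈1023/34⌉ − ⌈990/34⌉ = 31 − 30 = 1
n=31: ⌈(32·33)/34⌉ − ⌈(31·33)/34⌉ = ⌈1056/34⌉ − ⌈1023/34⌉ = 32 − 31 = 1
n=32: ⌈(33·33)/34⌉ − ⌈(32·33)/34⌉ = ⌈1089/34⌉ − ⌈1056/34⌉ = 33 − 32 = 1
n=33: ⌈(34·33)/34⌉ − ⌈(33·33)/34⌉ = ⌈1122/34⌉ − ⌈1089/34⌉ = 33 − 33 = 0
n=34: ⌈(35·33)/34⌉ − ⌈(34·33)/34⌉ = ⌈1155/34⌉ − ⌈1122/34⌉ = 34 − 33 = 1
n=35: ⌈(36·33)/34⌉ − ⌈(35·33)/34⌉ = ⌈1188/34⌉ − ⌈1155/34⌉ = 35 − 34 = 1
n=36: ⌈(37·33)/34⌉ − ⌈(36·33)/34⌉ = ⌈1221/34⌉ − ⌈1188/34⌉ = 36 − 35 = 1
n=37: ⌈(38·33)/34⌉ − ⌈(37·33)/34⌉ = ⌈1254/34⌉ − ⌈1221/34⌉ = 37 − 36 = 1
n=38: ⌈(39·33)/34⌉ − ⌈(38·33)/34⌉ = ⌈1287/34⌉ − ⌈1254/34⌉ = 38 − 37 = 1
n=39: ⌈(40·33)/34⌉ − ⌈(39·33)/34⌉ = ⌈1320/34⌉ − ⌈1287/34⌉ = 39 − 38 = 1
n=40: ⌈(41·33)/34⌉ − ⌈(40·33)/34⌉ = ⌈1353/34⌉ − ⌈1320/34⌉ = 40 − 39 = 1
n=41: ⌈(42·33)/34⌉ − ⌈(41·33)/34⌉ = ⌈1386/34⌉ − ⌈1353/34⌉ = 41 − 40 = 1
n=42: ⌈(43·33)/34⌉ − ⌈(42·33)/34⌉ = ⌈1419/34⌉ − ⌈1386/34⌉ = 42 − 41 = 1
n=43: ⌈(44·33)/34⌉ − ⌈(43·33)/34⌉ = ⌈1452/34⌉ − ⌈1419/34⌉ = 43 − 42 = 1
n=44: ⌈(45·33)/34⌉ − ⌈(44·33)/34⌉ = ⌈1485/34⌉ − ⌈1452/34⌉ = 44 − 43 = 1
n=45: ⌈(46·33)/34⌉ − ⌈(45·33)/34⌉ = ⌈1518/34⌉ − ⌈1485/34⌉ = 45 − 44 = 1
n=46: ⌈(47·33)/34⌉ − ⌈(46·33)/34⌉ = ⌈1551/34⌉ − ⌈1518/34⌉ = 46 − 45 = 1
n=47: ⌈(48·33)/34⌉ − ⌈(47·33)/34⌉ = ⌈1584/34⌉ − ⌈1551/34⌉ = 47 − 46 = 1
n=48: ⌈(49·33)/34⌉ − ⌈(48·33)/34⌉ = ⌈1617/34⌉ − ⌈1584/34⌉ = 48 − 47 = 1
n=49: ⌈(50·33)/34⌉ − ⌈(49·33)/34⌉ = ⌈1650/34⌉ − ⌈1617/34⌉ = 49 − 48 = 1
n=50: ⌈(51·33)/34⌉ − ⌈(50·33)/34⌉ = ⌈1683/34⌉ − ⌈1650/34⌉ = 50 − 49 = 1
n=51: ⌈(52·33)/34⌉ − ⌈(51·33)/34⌉ = ⌈1716/34⌉ − ⌈1683/34⌉ = 51 − 50 = 1
n=52: ⌈(53·33)/34⌉ − ⌈(52·33)/34⌉ = ⌈1749/34⌉ − ⌈1716/34⌉ = 52 − 51 = 1
n=53: ⌈(54·33)/34⌉ − ⌈(53·33)/34⌉ = ⌈1782/34⌉ − ⌈1749/34⌉ = 53 − 52 = 1
n=54: ⌈(55·33)/34⌉ − ⌈(54·33)/34⌉ = ⌈1815/34⌉ − ⌈1782/34⌉ = 54 − 53 = 1
n=55: ⌈(56·33)/34⌉ − ⌈(55·33)/34⌉ = ⌈1848/34⌉ − ⌈1815/34⌉ = 55 − 54 = 1
n=56: ⌈(57·33)/34⌉ − ⌈(56·33)/34⌉ = ⌈1881/34⌉ − ⌈1848/34⌉ = 56 − 55 = 1
n=57: ⌈(58·33)/34⌉ − ⌈(57·33)/34⌉ = ⌈1914/34⌉ − ⌈1881/34⌉ = 57 − 56 = 1
n=58: ⌈(59·33)/34⌉ − ⌈(58·33)/34⌉ = ⌈1947/34⌉ − ⌈1914/34⌉ = 58 − 57 = 1
n=59: ⌈(60·33)/34⌉ − ⌈(59·33)/34⌉ = ⌈1980/34⌉ − ⌈1947/34⌉ = 59 − 58 = 1
n=60: ⌈(61·33)/34⌉ − ⌈(60·33)/34⌉ = ⌈2013/34⌉ − ⌈1980/34⌉ = 60 − 59 = 1
n=61: ⌈(62·33)/34⌉ − ⌈(61·33)/34⌉ = ⌈2046/34⌉ − ⌈2013/34⌉ = 61 − 60 = 1
n=62: ⌈(63·33)/34⌉ − ⌈(62·33)/34⌉ = ⌈2079/34⌉ − ⌈2046/34⌉ = 62 − 61 = 1
n=63: ⌈(64·33)/34⌉ − ⌈(63·33)/34⌉ = ⌈2112/34⌉ − ⌈2079/34⌉ = 63 − 62 = 1
n=64: ⌈(65·33)/34⌉ − ⌈(64·33)/34⌉ = ⌈2145/34⌉ − ⌈2112/34⌉ = 64 − 63 = 1
n=65: ⌈(66·33)/34⌉ − ⌈(65·33)/34⌉ = ⌈2178/34⌉ − ⌈2145/34⌉ = 65 − 64 = 1
n=66: ⌈(67·33)/34⌉ − ⌈(66·33)/34⌉ = ⌈2211/34⌉ − ⌈2178/34⌉ = 66 − 65 = 1
n=67: ⌈(68·33)/34⌉ − ⌈(67·33)/34⌉ = ⌈2244/34⌉ − ⌈2211/34⌉ = 66 − 66 = 0
n=68: ⌈(69·33)/34⌉ − ⌈(68·33)/34⌉ = ⌈2277/34⌉ − ⌈2244/34⌉ = 67 − 66 = 1
n=69: ⌈(70·33)/34⌉ − ⌈(69·33)/34⌉ = ⌈2310/34⌉ − ⌈2277/34⌉ = 68 − 67 = 1
n=70: ⌈(71·33)/34⌉ − ⌈(70·33)/34⌉ = ⌈2343/34⌉ − ⌈2310/34⌉ = 69 − 68 = 1
n=71: ⌈(72·33)/34⌉ − ⌈(71·33)/34⌉ = ⌈2376/34⌉ − ⌈2343/34⌉ = 70 − 69 = 1
n=72: ⌈(73·33)/34⌉ − ⌈(72·33)/34⌉ = ⌈2409/34⌉ − ⌈2376/34⌉ = 71 − 70 = 1
n=73: ⌈(74·33)/34⌉ − ⌈(73·33)/34⌉ = ⌈2442/34⌉ − ⌈2409/34⌉ = 72 − 71 = 1
n=74: ⌈(75·33)/34⌉ − ⌈(74·33)/34⌉ = ⌈2475/34⌉ − ⌈2442/34⌉ = 73 − 72 = 1
n=75: ⌈(76·33)/34⌉ − ⌈(75·33)/34⌉ = ⌈2508/34⌉ − ⌈2475/34⌉ = 74 − 73 = 1
n=76: ⌈(77·33)/34⌉ − ⌈(76·33)/34⌉ = ⌈2541/34⌉ − ⌈2508/34⌉ = 75 − 74 = 1
n=77: ⌈(78·33)/34⌉ − ⌈(77·33)/34⌉ = ⌈2574/34⌉ − ⌈2541/34⌉ = 76 − 75 = 1
n=78: ⌈(79·33)/34⌉ − ⌈(78·33)/34⌉ = ⌈2607/34⌉ − ⌈2574/34⌉ = 77 − 76 = 1
n=79: ⌈(80·33)/34⌉ − ⌈(79·33)/34⌉ = ⌈2640/34⌉ − ⌈2607/34⌉ = 78 − 77 = 1
n=80: ⌈(81·33)/34⌉ − ⌈(80·33)/34⌉ = ⌈2673/34⌉ − ⌈2640/34⌉ = 79 − 78 = 1
n=81: ⌈(82·33)/34⌉ − ⌈(81·33)/34⌉ = ⌈2706/34⌉ − ⌈2673/34⌉ = 80 − 79 = 1
n=82: ⌈(83·33)/34⌉ − ⌈(82·33)/34⌉ = ⌈2739/34⌉ − ⌈2706/34⌉ = 81 − 80 = 1
n=83: ⌈(84·33)/34⌉ − ⌈(83·33)/34⌉ = ⌈2772/34⌉ − ⌈2739/34⌉ = 82 − 81 = 1
n=84: ⌈(85·33)/34⌉ − ⌈(84·33)/34⌉ = ⌈2805/34⌉ − ⌈2772/34⌉ = 83 − 82 = 1
n=85: ⌈(86·33)/34⌉ − ⌈(85·33)/34⌉ = ⌈2838/34⌉ − ⌈2805/34⌉ = 84 − 83 = 1
n=86: ⌈(87·33)/34⌉ − ⌈(86·33)/34⌉ = ⌈2871/34⌉ − ⌈2838/34⌉ = 85 − 84 = 1
n=87: ⌈(88·33)/34⌉ − ⌈(87·33)/34⌉ = ⌈2904/34⌉ − ⌈2871/34⌉ = 86 − 85 = 1
n=88: ⌈(89·33)/34⌉ − ⌈(88·33)/34⌉ = ⌈2937/34⌉ − ⌈2904/34⌉ = 87 − 86 = 1
n=89: ⌈(90·33)/34⌉ − ⌈(89·33)/34⌉ = ⌈2970/34⌉ − ⌈2937/34⌉ = 88 − 87 = 1
n=90: ⌈(91·33)/34⌉ − ⌈(90·33)/34⌉ = ⌈3003/34⌉ − ⌈2970/34⌉ = 89 − 88 = 1
n=91: ⌈(92·33)/34⌉ − ⌈(91·33)/34⌉ = ⌈3036/34⌉ − ⌈3003/34⌉ = 90 − 89 = 1
n=92: ⌈(93·33)/34⌉ − ⌈(92·33)/34⌉ = ⌈3069/34⌉ − ⌈3036/34⌉ = 91 − 90 = 1
n=93: ⌈(94·33)/34⌉ − ⌈(93·33)/34⌉ = ⌈3102/34⌉ − ⌈3069/34⌉ = 92 − 91 = 1
n=94: ⌈(95·33)/34⌉ − ⌈(94·33)/34⌉ = ⌈3135/34⌉ − ⌈3102/34⌉ = 93 − 92 = 1
n=95: ⌈(96·33)/34⌉ − ⌈(95·33)/34⌉ = ⌈3168/34⌉ − ⌈3135/34⌉ = 94 − 93 = 1
n=96: ⌈(97·33)/34⌉ − ⌈(96·33)/34⌉ = ⌈3201/34⌉ − ⌈3168/34⌉ = 95 − 94 = 1
n=97: ⌈(98·33)/34⌉ − ⌈(97·33)/34⌉ = ⌈3234/34⌉ − ⌈3201/34⌉ = 96 − 95 = 1
n=98: ⌈(99·33)/34⌉ − ⌈(98·33)/34⌉ = ⌈3267/34⌉ − ⌈3234/34⌉ = 97 − 96 = 1
n=99: ⌈(100·33)/34⌉ − ⌈(99·33)/34⌉ = ⌈3300/34⌉ − ⌈3267/34⌉ = 98 − 97 = 1
n=100: ⌈(101·33)/34⌉ − ⌈(100·33)/34⌉ = ⌈3333/34⌉ − ⌈3300/34⌉ = 99 − 98 = 1

11111111111111111111111111111111101111111111111111111111111111111110111111111111111111111111111111111


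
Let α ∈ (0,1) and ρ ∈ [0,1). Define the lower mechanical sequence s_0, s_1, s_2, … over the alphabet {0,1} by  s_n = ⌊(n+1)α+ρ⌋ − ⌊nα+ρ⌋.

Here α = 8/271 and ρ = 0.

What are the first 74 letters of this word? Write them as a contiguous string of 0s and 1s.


n=0: ⌊(1·8)/271⌋ − ⌊(0·8)/271⌋ = ⌊8/271⌋ − ⌊0/271⌋ = 0 − 0 = 0
n=1: ⌊(2·8)/271⌋ − ⌊(1·8)/271⌋ = ⌊16/271⌋ − ⌊8/271⌋ = 0 − 0 = 0
n=2: ⌊(3·8)/271⌋ − ⌊(2·8)/271⌋ = ⌊24/271⌋ − ⌊16/271⌋ = 0 − 0 = 0
n=3: ⌊(4·8)/271⌋ − ⌊(3·8)/271⌋ = ⌊32/271⌋ − ⌊24/271⌋ = 0 − 0 = 0
n=4: ⌊(5·8)/271⌋ − ⌊(4·8)/271⌋ = ⌊40/271⌋ − ⌊32/271⌋ = 0 − 0 = 0
n=5: ⌊(6·8)/271⌋ − ⌊(5·8)/271⌋ = ⌊48/271⌋ − ⌊40/271⌋ = 0 − 0 = 0
n=6: ⌊(7·8)/271⌋ − ⌊(6·8)/271⌋ = ⌊56/271⌋ − ⌊48/271⌋ = 0 − 0 = 0
n=7: ⌊(8·8)/271⌋ − ⌊(7·8)/271⌋ = ⌊64/271⌋ − ⌊56/271⌋ = 0 − 0 = 0
n=8: ⌊(9·8)/271⌋ − ⌊(8·8)/271⌋ = ⌊72/271⌋ − ⌊64/271⌋ = 0 − 0 = 0
n=9: ⌊(10·8)/271⌋ − ⌊(9·8)/271⌋ = ⌊80/271⌋ − ⌊72/271⌋ = 0 − 0 = 0
n=10: ⌊(11·8)/271⌋ − ⌊(10·8)/271⌋ = ⌊88/271⌋ − ⌊80/271⌋ = 0 − 0 = 0
n=11: ⌊(12·8)/271⌋ − ⌊(11·8)/271⌋ = ⌊96/271⌋ − ⌊88/271⌋ = 0 − 0 = 0
n=12: ⌊(13·8)/271⌋ − ⌊(12·8)/271⌋ = ⌊104/271⌋ − ⌊96/271⌋ = 0 − 0 = 0
n=13: ⌊(14·8)/271⌋ − ⌊(13·8)/271⌋ = ⌊112/271⌋ − ⌊104/271⌋ = 0 − 0 = 0
n=14: ⌊(15·8)/271⌋ − ⌊(14·8)/271⌋ = ⌊120/271⌋ − ⌊112/271⌋ = 0 − 0 = 0
n=15: ⌊(16·8)/271⌋ − ⌊(15·8)/271⌋ = ⌊128/271⌋ − ⌊120/271⌋ = 0 − 0 = 0
n=16: ⌊(17·8)/271⌋ − ⌊(16·8)/271⌋ = ⌊136/271⌋ − ⌊128/271⌋ = 0 − 0 = 0
n=17: ⌊(18·8)/271⌋ − ⌊(17·8)/271⌋ = ⌊144/271⌋ − ⌊136/271⌋ = 0 − 0 = 0
n=18: ⌊(19·8)/271⌋ − ⌊(18·8)/271⌋ = ⌊152/271⌋ − ⌊144/271⌋ = 0 − 0 = 0
n=19: ⌊(20·8)/271⌋ − ⌊(19·8)/271⌋ = ⌊160/271⌋ − ⌊152/271⌋ = 0 − 0 = 0
n=20: ⌊(21·8)/271⌋ − ⌊(20·8)/271⌋ = ⌊168/271⌋ − ⌊160/271⌋ = 0 − 0 = 0
n=21: ⌊(22·8)/271⌋ − ⌊(21·8)/271⌋ = ⌊176/271⌋ − ⌊168/271⌋ = 0 − 0 = 0
n=22: ⌊(23·8)/271⌋ − ⌊(22·8)/271⌋ = ⌊184/271⌋ − ⌊176/271⌋ = 0 − 0 = 0
n=23: ⌊(24·8)/271⌋ − ⌊(23·8)/271⌋ = ⌊192/271⌋ − ⌊184/271⌋ = 0 − 0 = 0
n=24: ⌊(25·8)/271⌋ − ⌊(24·8)/271⌋ = ⌊200/271⌋ − ⌊192/271⌋ = 0 − 0 = 0
n=25: ⌊(26·8)/271⌋ − ⌊(25·8)/271⌋ = ⌊208/271⌋ − ⌊200/271⌋ = 0 − 0 = 0
n=26: ⌊(27·8)/271⌋ − ⌊(26·8)/271⌋ = ⌊216/271⌋ − ⌊208/271⌋ = 0 − 0 = 0
n=27: ⌊(28·8)/271⌋ − ⌊(27·8)/271⌋ = ⌊224/271⌋ − ⌊216/271⌋ = 0 − 0 = 0
n=28: ⌊(29·8)/271⌋ − ⌊(28·8)/271⌋ = ⌊232/271⌋ − ⌊224/271⌋ = 0 − 0 = 0
n=29: ⌊(30·8)/271⌋ − ⌊(29·8)/271⌋ = ⌊240/271⌋ − ⌊232/271⌋ = 0 − 0 = 0
n=30: ⌊(31·8)/271⌋ − ⌊(30·8)/271⌋ = ⌊248/271⌋ − ⌊240/271⌋ = 0 − 0 = 0
n=31: ⌊(32·8)/271⌋ − ⌊(31·8)/271⌋ = ⌊256/271⌋ − ⌊248/271⌋ = 0 − 0 = 0
n=32: ⌊(33·8)/271⌋ − ⌊(32·8)/271⌋ = ⌊264/271⌋ − ⌊256/271⌋ = 0 − 0 = 0
n=33: ⌊(34·8)/271⌋ − ⌊(33·8)/271⌋ = ⌊272/271⌋ − ⌊264/271⌋ = 1 − 0 = 1
n=34: ⌊(35·8)/271⌋ − ⌊(34·8)/271⌋ = ⌊280/271⌋ − ⌊272/271⌋ = 1 − 1 = 0
n=35: ⌊(36·8)/271⌋ − ⌊(35·8)/271⌋ = ⌊288/271⌋ − ⌊280/271⌋ = 1 − 1 = 0
n=36: ⌊(37·8)/271⌋ − ⌊(36·8)/271⌋ = ⌊296/271⌋ − ⌊288/271⌋ = 1 − 1 = 0
n=37: ⌊(38·8)/271⌋ − ⌊(37·8)/271⌋ = ⌊304/271⌋ − ⌊296/271⌋ = 1 − 1 = 0
n=38: ⌊(39·8)/271⌋ − ⌊(38·8)/271⌋ = ⌊312/271⌋ − ⌊304/271⌋ = 1 − 1 = 0
n=39: ⌊(40·8)/271⌋ − ⌊(39·8)/271⌋ = ⌊320/271⌋ − ⌊312/271⌋ = 1 − 1 = 0
n=40: ⌊(41·8)/271⌋ − ⌊(40·8)/271⌋ = ⌊328/271⌋ − ⌊320/271⌋ = 1 − 1 = 0
n=41: ⌊(42·8)/271⌋ − ⌊(41·8)/271⌋ = ⌊336/271⌋ − ⌊328/271⌋ = 1 − 1 = 0
n=42: ⌊(43·8)/271⌋ − ⌊(42·8)/271⌋ = ⌊344/271⌋ − ⌊336/271⌋ = 1 − 1 = 0
n=43: ⌊(44·8)/271⌋ − ⌊(43·8)/271⌋ = ⌊352/271⌋ − ⌊344/271⌋ = 1 − 1 = 0
n=44: ⌊(45·8)/271⌋ − ⌊(44·8)/271⌋ = ⌊360/271⌋ − ⌊352/271⌋ = 1 − 1 = 0
n=45: ⌊(46·8)/271⌋ − ⌊(45·8)/271⌋ = ⌊368/271⌋ − ⌊360/271⌋ = 1 − 1 = 0
n=46: ⌊(47·8)/271⌋ − ⌊(46·8)/271⌋ = ⌊376/271⌋ − ⌊368/271⌋ = 1 − 1 = 0
n=47: ⌊(48·8)/271⌋ − ⌊(47·8)/271⌋ = ⌊384/271⌋ − ⌊376/271⌋ = 1 − 1 = 0
n=48: ⌊(49·8)/271⌋ − ⌊(48·8)/271⌋ = ⌊392/271⌋ − ⌊384/271⌋ = 1 − 1 = 0
n=49: ⌊(50·8)/271⌋ − ⌊(49·8)/271⌋ = ⌊400/271⌋ − ⌊392/271⌋ = 1 − 1 = 0
n=50: ⌊(51·8)/271⌋ − ⌊(50·8)/271⌋ = ⌊408/271⌋ − ⌊400/271⌋ = 1 − 1 = 0
n=51: ⌊(52·8)/271⌋ − ⌊(51·8)/271⌋ = ⌊416/271⌋ − ⌊408/271⌋ = 1 − 1 = 0
n=52: ⌊(53·8)/271⌋ − ⌊(52·8)/271⌋ = ⌊424/271⌋ − ⌊416/271⌋ = 1 − 1 = 0
n=53: ⌊(54·8)/271⌋ − ⌊(53·8)/271⌋ = ⌊432/271⌋ − ⌊424/271⌋ = 1 − 1 = 0
n=54: ⌊(55·8)/271⌋ − ⌊(54·8)/271⌋ = ⌊440/271⌋ − ⌊432/271⌋ = 1 − 1 = 0
n=55: ⌊(56·8)/271⌋ − ⌊(55·8)/271⌋ = ⌊448/271⌋ − ⌊440/271⌋ = 1 − 1 = 0
n=56: ⌊(57·8)/271⌋ − ⌊(56·8)/271⌋ = ⌊456/271⌋ − ⌊448/271⌋ = 1 − 1 = 0
n=57: ⌊(58·8)/271⌋ − ⌊(57·8)/271⌋ = ⌊464/271⌋ − ⌊456/271⌋ = 1 − 1 = 0
n=58: ⌊(59·8)/271⌋ − ⌊(58·8)/271⌋ = ⌊472/271⌋ − ⌊464/271⌋ = 1 − 1 = 0
n=59: ⌊(60·8)/271⌋ − ⌊(59·8)/271⌋ = ⌊480/271⌋ − ⌊472/271⌋ = 1 − 1 = 0
n=60: ⌊(61·8)/271⌋ − ⌊(60·8)/271⌋ = ⌊488/271⌋ − ⌊480/271⌋ = 1 − 1 = 0
n=61: ⌊(62·8)/271⌋ − ⌊(61·8)/271⌋ = ⌊496/271⌋ − ⌊488/271⌋ = 1 − 1 = 0
n=62: ⌊(63·8)/271⌋ − ⌊(62·8)/271⌋ = ⌊504/271⌋ − ⌊496/271⌋ = 1 − 1 = 0
n=63: ⌊(64·8)/271⌋ − ⌊(63·8)/271⌋ = ⌊512/271⌋ − ⌊504/271⌋ = 1 − 1 = 0
n=64: ⌊(65·8)/271⌋ − ⌊(64·8)/271⌋ = ⌊520/271⌋ − ⌊512/271⌋ = 1 − 1 = 0
n=65: ⌊(66·8)/271⌋ − ⌊(65·8)/271⌋ = ⌊528/271⌋ − ⌊520/271⌋ = 1 − 1 = 0
n=66: ⌊(67·8)/271⌋ − ⌊(66·8)/271⌋ = ⌊536/271⌋ − ⌊528/271⌋ = 1 − 1 = 0
n=67: ⌊(68·8)/271⌋ − ⌊(67·8)/271⌋ = ⌊544/271⌋ − ⌊536/271⌋ = 2 − 1 = 1
n=68: ⌊(69·8)/271⌋ − ⌊(68·8)/271⌋ = ⌊552/271⌋ − ⌊544/271⌋ = 2 − 2 = 0
n=69: ⌊(70·8)/271⌋ − ⌊(69·8)/271⌋ = ⌊560/271⌋ − ⌊552/271⌋ = 2 − 2 = 0
n=70: ⌊(71·8)/271⌋ − ⌊(70·8)/271⌋ = ⌊568/271⌋ − ⌊560/271⌋ = 2 − 2 = 0
n=71: ⌊(72·8)/271⌋ − ⌊(71·8)/271⌋ = ⌊576/271⌋ − ⌊568/271⌋ = 2 − 2 = 0
n=72: ⌊(73·8)/271⌋ − ⌊(72·8)/271⌋ = ⌊584/271⌋ − ⌊576/271⌋ = 2 − 2 = 0
n=73: ⌊(74·8)/271⌋ − ⌊(73·8)/271⌋ = ⌊592/271⌋ − ⌊584/271⌋ = 2 − 2 = 0

00000000000000000000000000000000010000000000000000000000000000000001000000
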